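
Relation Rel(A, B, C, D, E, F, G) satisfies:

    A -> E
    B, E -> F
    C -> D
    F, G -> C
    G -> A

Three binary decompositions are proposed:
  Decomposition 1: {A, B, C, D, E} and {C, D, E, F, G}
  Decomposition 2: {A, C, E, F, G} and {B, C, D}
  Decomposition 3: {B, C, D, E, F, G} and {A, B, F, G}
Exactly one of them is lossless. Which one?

Decomposition 1: common = {C, D, E}, closure = {C, D, E} → lossy.
Decomposition 2: common = {C}, closure = {C, D} → lossy.
Decomposition 3: common = {B, F, G}, closure = {A, B, C, D, E, F, G} → lossless.

Decomposition 3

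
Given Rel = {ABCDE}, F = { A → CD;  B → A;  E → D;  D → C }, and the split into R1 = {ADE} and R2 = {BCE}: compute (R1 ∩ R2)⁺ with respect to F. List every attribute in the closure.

CDE

R1 ∩ R2 = {E}.
E → D applies, adding D
D → C applies, adding C
Closure: {CDE}.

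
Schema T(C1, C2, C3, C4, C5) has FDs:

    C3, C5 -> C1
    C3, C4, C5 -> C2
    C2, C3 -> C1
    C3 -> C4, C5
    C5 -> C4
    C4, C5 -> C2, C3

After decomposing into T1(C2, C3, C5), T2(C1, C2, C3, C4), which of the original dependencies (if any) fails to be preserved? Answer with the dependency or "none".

none

C3, C5 → C1: restricted closure across fragments reaches C1.
C3, C4, C5 → C2: restricted closure across fragments reaches C2.
C2, C3 → C1 lies within T2.
C3 → C4, C5: restricted closure across fragments reaches C4, C5.
C5 → C4: restricted closure across fragments reaches C4.
C4, C5 → C2, C3: restricted closure across fragments reaches C2, C3.
Every dependency is enforceable on the fragments, so the decomposition is dependency-preserving.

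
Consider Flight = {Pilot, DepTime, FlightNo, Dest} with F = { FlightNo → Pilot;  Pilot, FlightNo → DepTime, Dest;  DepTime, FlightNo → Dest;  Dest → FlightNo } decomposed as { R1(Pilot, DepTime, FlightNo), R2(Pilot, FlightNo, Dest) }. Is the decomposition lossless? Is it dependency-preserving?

Lossless test: (Pilot, FlightNo)⁺ = {Pilot, DepTime, FlightNo, Dest}, which contains all of one fragment — lossless.
Dependency preservation: Pilot, FlightNo → DepTime, Dest; DepTime, FlightNo → Dest are not contained in any single fragment, but the restricted closure of each left-hand side across the fragments still reaches the right-hand side; the remaining FDs each lie inside some fragment. All dependencies are preserved.

lossless and dependency-preserving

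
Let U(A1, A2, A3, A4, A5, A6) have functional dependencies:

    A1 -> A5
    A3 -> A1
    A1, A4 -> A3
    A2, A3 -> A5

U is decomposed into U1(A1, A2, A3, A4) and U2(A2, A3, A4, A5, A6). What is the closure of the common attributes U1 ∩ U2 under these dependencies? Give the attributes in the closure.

A1, A2, A3, A4, A5

U1 ∩ U2 = {A2, A3, A4}.
A3 → A1 applies, adding A1
A2, A3 → A5 applies, adding A5
Closure: {A1, A2, A3, A4, A5}.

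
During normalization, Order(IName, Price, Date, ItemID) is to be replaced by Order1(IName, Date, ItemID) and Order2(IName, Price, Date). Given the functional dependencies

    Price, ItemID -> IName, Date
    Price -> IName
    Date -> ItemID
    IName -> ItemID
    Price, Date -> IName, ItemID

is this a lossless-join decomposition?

Common attributes: Order1 ∩ Order2 = {IName, Date}.
Closure of {IName, Date}: Date → ItemID applies, adding ItemID. So (IName, Date)⁺ = {IName, Date, ItemID}.
This closure contains every attribute of Order1, so Order1 ∩ Order2 → Order1. The join is lossless.

Yes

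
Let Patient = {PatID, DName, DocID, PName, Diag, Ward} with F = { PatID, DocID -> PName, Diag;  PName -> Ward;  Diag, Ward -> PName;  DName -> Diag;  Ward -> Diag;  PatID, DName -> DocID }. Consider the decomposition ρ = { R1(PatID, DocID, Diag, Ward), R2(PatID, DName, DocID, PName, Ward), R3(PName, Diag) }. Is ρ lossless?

Chase test. Columns are PatID, DName, DocID, PName, Diag, Ward; row i has aⱼ where attribute j ∈ Ri, else bᵢⱼ.
Initial tableau (one row per fragment):
  row 1: a1 b12 a3 b14 a5 a6
  row 2: a1 a2 a3 a4 b25 a6
  row 3: b31 b32 b33 a4 a5 b36
Rows 1 and 2 agree on PatID, DocID; apply PatID, DocID→PName, Diag and equate their PName, Diag entries.
Rows 1 and 3 agree on PName; apply PName→Ward and equate their Ward entries.
Row 2 is now all distinguished symbols — the join is lossless.

Yes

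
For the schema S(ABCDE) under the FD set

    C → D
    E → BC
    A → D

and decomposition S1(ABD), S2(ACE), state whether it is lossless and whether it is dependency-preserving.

lossy and not dependency-preserving

Lossless test: (A)⁺ = {AD}, which is a superkey of neither fragment — lossy.
Dependency preservation: the restricted closure of {C} across the fragments never reaches {D}, so C → D cannot be enforced without a join — not preserved.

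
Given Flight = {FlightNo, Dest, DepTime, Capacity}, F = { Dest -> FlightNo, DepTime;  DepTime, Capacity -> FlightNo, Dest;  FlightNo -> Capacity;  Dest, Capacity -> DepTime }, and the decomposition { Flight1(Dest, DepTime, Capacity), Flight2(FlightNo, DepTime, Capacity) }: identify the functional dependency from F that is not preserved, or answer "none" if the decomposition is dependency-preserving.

Dest → FlightNo, DepTime: restricted closure across fragments reaches FlightNo, DepTime.
DepTime, Capacity → FlightNo, Dest: restricted closure across fragments reaches FlightNo, Dest.
FlightNo → Capacity lies within Flight2.
Dest, Capacity → DepTime lies within Flight1.
Every dependency is enforceable on the fragments, so the decomposition is dependency-preserving.

none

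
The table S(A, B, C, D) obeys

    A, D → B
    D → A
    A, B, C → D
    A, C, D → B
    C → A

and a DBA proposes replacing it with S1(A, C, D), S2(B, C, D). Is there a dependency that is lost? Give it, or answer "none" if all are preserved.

none

A, D → B: restricted closure across fragments reaches B.
D → A lies within S1.
A, B, C → D: restricted closure across fragments reaches D.
A, C, D → B: restricted closure across fragments reaches B.
C → A lies within S1.
Every dependency is enforceable on the fragments, so the decomposition is dependency-preserving.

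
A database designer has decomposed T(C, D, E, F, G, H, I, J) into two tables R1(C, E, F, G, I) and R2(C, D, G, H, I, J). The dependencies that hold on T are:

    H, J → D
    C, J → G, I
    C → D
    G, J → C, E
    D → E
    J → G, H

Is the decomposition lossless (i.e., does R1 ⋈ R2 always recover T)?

No

Common attributes: R1 ∩ R2 = {C, G, I}.
Closure of {C, G, I}: C → D applies, adding D; D → E applies, adding E. So (C, G, I)⁺ = {C, D, E, G, I}.
The closure contains neither all of R1 = {C, E, F, G, I} nor all of R2 = {C, D, G, H, I, J}, so the common attributes are not a superkey of either fragment. The join is lossy.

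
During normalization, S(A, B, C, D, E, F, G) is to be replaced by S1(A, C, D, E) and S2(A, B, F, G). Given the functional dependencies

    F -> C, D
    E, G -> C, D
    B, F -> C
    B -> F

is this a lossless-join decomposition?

No

Common attributes: S1 ∩ S2 = {A}.
No dependency enlarges {A}, so (A)⁺ = {A}.
The closure contains neither all of S1 = {A, C, D, E} nor all of S2 = {A, B, F, G}, so the common attributes are not a superkey of either fragment. The join is lossy.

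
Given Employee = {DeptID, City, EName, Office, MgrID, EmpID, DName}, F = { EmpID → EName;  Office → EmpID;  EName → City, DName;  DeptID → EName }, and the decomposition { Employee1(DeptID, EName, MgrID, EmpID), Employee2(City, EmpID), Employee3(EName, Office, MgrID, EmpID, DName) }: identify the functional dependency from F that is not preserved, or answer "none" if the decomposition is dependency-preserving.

Check EName → City, DName: no single fragment contains all of {City, EName, DName}, and the restricted closure of {EName} across the fragments never reaches {City, DName}.
EmpID → EName is preserved.
Office → EmpID is preserved.
DeptID → EName is preserved.

EName → City, DName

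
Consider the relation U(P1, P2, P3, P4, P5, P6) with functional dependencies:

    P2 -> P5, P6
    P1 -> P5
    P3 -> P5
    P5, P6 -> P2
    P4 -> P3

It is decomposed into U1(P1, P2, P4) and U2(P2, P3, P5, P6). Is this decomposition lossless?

Common attributes: U1 ∩ U2 = {P2}.
Closure of {P2}: P2 → P5, P6 applies, adding P5, P6. So (P2)⁺ = {P2, P5, P6}.
The closure contains neither all of U1 = {P1, P2, P4} nor all of U2 = {P2, P3, P5, P6}, so the common attributes are not a superkey of either fragment. The join is lossy.

No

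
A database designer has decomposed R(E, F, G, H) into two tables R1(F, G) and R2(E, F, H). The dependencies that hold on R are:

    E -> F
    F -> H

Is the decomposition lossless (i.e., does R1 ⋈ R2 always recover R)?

Common attributes: R1 ∩ R2 = {F}.
Closure of {F}: F → H applies, adding H. So (F)⁺ = {F, H}.
The closure contains neither all of R1 = {F, G} nor all of R2 = {E, F, H}, so the common attributes are not a superkey of either fragment. The join is lossy.

No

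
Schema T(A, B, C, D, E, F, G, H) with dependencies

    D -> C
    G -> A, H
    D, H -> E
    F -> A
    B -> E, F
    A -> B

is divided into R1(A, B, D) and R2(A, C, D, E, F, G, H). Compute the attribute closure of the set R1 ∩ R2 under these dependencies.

R1 ∩ R2 = {A, D}.
D → C applies, adding C
A → B applies, adding B
B → E, F applies, adding E, F
Closure: {A, B, C, D, E, F}.

A, B, C, D, E, F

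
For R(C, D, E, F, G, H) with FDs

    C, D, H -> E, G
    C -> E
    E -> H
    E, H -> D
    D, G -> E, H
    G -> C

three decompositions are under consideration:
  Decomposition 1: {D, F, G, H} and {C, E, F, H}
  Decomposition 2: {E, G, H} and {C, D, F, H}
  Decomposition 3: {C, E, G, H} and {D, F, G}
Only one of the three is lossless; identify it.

Decomposition 1: common = {F, H}, closure = {F, H} → lossy.
Decomposition 2: common = {H}, closure = {H} → lossy.
Decomposition 3: common = {G}, closure = {C, D, E, G, H} → lossless.

Decomposition 3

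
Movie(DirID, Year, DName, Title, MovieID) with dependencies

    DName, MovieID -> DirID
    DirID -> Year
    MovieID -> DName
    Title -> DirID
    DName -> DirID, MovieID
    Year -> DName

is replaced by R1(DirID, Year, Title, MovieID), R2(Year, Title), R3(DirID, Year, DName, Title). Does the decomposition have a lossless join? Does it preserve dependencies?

Lossless test (chase): Rows 1 and 2 agree on Title; apply Title→DirID and equate their DirID entries. Rows 1 and 2 agree on Year; apply Year→DName and equate their DName entries. Rows 1 and 3 agree on Year; apply Year→DName and equate their DName entries. Rows 1 and 2 agree on DName; apply DName→DirID, MovieID and equate their DirID, MovieID entries. Rows 1 and 3 agree on DName; apply DName→DirID, MovieID and equate their DirID, MovieID entries. Row 1 is now all distinguished symbols — the join is lossless.
Dependency preservation: DName, MovieID → DirID; MovieID → DName; DName → DirID, MovieID are not contained in any single fragment, but the restricted closure of each left-hand side across the fragments still reaches the right-hand side; the remaining FDs each lie inside some fragment. All dependencies are preserved.

lossless and dependency-preserving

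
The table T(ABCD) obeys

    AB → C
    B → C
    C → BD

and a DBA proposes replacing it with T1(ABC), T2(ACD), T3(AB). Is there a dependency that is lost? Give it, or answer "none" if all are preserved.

AB → C lies within T1.
B → C lies within T1.
C → BD: restricted closure across fragments reaches BD.
Every dependency is enforceable on the fragments, so the decomposition is dependency-preserving.

none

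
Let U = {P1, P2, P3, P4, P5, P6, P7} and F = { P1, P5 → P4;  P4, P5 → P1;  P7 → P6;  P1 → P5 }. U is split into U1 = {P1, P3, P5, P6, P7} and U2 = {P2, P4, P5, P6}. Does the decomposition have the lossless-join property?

No

Common attributes: U1 ∩ U2 = {P5, P6}.
No dependency enlarges {P5, P6}, so (P5, P6)⁺ = {P5, P6}.
The closure contains neither all of U1 = {P1, P3, P5, P6, P7} nor all of U2 = {P2, P4, P5, P6}, so the common attributes are not a superkey of either fragment. The join is lossy.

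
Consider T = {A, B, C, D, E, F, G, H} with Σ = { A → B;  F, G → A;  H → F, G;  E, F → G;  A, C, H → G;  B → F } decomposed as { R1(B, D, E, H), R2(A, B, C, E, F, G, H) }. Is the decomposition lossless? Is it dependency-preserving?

Lossless test: (B, E, H)⁺ = {A, B, E, F, G, H}, which is a superkey of neither fragment — lossy.
Dependency preservation: every FD's attributes lie within a single fragment, so each can be enforced locally — preserved.

lossy but dependency-preserving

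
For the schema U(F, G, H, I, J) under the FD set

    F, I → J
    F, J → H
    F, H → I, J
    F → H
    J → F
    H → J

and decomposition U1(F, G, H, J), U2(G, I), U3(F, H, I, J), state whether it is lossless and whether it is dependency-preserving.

Lossless test (chase): Rows 1 and 3 agree on F, H; apply F, H→I, J and equate their I, J entries. Row 1 is now all distinguished symbols — the join is lossless.
Dependency preservation: every FD's attributes lie within a single fragment, so each can be enforced locally — preserved.

lossless and dependency-preserving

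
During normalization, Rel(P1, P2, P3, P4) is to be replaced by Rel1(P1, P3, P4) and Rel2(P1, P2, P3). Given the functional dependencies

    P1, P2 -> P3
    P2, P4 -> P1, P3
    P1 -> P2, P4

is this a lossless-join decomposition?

Common attributes: Rel1 ∩ Rel2 = {P1, P3}.
Closure of {P1, P3}: P1 → P2, P4 applies, adding P2, P4. So (P1, P3)⁺ = {P1, P2, P3, P4}.
This closure contains every attribute of Rel1, so Rel1 ∩ Rel2 → Rel1. The join is lossless.

Yes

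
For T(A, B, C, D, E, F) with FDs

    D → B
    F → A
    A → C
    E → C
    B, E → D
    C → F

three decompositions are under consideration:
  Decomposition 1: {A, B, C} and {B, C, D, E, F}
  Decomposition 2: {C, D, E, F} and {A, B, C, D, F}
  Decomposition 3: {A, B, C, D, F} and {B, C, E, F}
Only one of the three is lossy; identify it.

Decomposition 1: common = {B, C}, closure = {A, B, C, F} → lossless.
Decomposition 2: common = {C, D, F}, closure = {A, B, C, D, F} → lossless.
Decomposition 3: common = {B, C, F}, closure = {A, B, C, F} → lossy.

Decomposition 3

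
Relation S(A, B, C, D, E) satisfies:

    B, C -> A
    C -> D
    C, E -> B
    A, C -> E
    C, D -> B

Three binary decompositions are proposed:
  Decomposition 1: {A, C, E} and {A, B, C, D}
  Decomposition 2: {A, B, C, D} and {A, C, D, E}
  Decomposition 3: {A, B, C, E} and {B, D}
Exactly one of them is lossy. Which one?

Decomposition 3

Decomposition 1: common = {A, C}, closure = {A, B, C, D, E} → lossless.
Decomposition 2: common = {A, C, D}, closure = {A, B, C, D, E} → lossless.
Decomposition 3: common = {B}, closure = {B} → lossy.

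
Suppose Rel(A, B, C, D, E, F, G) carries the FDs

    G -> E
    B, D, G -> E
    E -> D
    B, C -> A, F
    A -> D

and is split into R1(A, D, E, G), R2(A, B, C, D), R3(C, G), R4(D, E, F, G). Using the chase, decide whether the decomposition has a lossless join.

No

Chase test. Columns are A, B, C, D, E, F, G; row i has aⱼ where attribute j ∈ Ri, else bᵢⱼ.
Initial tableau (one row per fragment):
  row 1: a1 b12 b13 a4 a5 b16 a7
  row 2: a1 a2 a3 a4 b25 b26 b27
  row 3: b31 b32 a3 b34 b35 b36 a7
  row 4: b41 b42 b43 a4 a5 a6 a7
Rows 1 and 3 agree on G; apply G→E and equate their E entries.
Rows 1 and 3 agree on E; apply E→D and equate their D entries.
No row becomes fully distinguished — the join is lossy.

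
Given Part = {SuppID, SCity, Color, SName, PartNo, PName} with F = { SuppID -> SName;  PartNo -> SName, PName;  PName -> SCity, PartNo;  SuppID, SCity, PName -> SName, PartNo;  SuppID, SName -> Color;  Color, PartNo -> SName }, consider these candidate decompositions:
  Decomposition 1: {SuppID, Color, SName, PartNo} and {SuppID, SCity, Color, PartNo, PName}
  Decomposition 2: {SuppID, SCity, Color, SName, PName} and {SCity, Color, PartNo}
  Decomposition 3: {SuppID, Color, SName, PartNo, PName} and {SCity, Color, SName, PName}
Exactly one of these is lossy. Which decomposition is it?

Decomposition 2

Decomposition 1: common = {SuppID, Color, PartNo}, closure = {SuppID, SCity, Color, SName, PartNo, PName} → lossless.
Decomposition 2: common = {SCity, Color}, closure = {SCity, Color} → lossy.
Decomposition 3: common = {Color, SName, PName}, closure = {SCity, Color, SName, PartNo, PName} → lossless.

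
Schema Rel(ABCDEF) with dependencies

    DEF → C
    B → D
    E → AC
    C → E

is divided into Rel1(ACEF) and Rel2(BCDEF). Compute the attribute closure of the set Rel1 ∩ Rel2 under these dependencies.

Rel1 ∩ Rel2 = {CEF}.
E → AC applies, adding A
Closure: {ACEF}.

ACEF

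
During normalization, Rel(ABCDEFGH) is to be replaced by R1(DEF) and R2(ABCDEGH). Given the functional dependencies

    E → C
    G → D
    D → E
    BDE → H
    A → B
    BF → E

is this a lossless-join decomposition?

No

Common attributes: R1 ∩ R2 = {DE}.
Closure of {DE}: E → C applies, adding C. So (DE)⁺ = {CDE}.
The closure contains neither all of R1 = {DEF} nor all of R2 = {ABCDEGH}, so the common attributes are not a superkey of either fragment. The join is lossy.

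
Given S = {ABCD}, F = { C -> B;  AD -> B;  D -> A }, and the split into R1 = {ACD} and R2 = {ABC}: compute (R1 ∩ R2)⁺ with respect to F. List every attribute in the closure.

ABC

R1 ∩ R2 = {AC}.
C → B applies, adding B
Closure: {ABC}.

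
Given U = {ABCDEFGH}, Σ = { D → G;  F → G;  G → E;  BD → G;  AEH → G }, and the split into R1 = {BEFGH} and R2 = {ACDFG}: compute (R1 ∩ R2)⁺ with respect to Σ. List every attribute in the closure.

R1 ∩ R2 = {FG}.
G → E applies, adding E
Closure: {EFG}.

EFG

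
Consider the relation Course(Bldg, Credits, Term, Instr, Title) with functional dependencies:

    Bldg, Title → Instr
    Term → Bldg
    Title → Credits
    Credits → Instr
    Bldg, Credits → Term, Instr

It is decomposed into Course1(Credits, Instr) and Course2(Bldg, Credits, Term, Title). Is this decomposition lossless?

Yes

Common attributes: Course1 ∩ Course2 = {Credits}.
Closure of {Credits}: Credits → Instr applies, adding Instr. So (Credits)⁺ = {Credits, Instr}.
This closure contains every attribute of Course1, so Course1 ∩ Course2 → Course1. The join is lossless.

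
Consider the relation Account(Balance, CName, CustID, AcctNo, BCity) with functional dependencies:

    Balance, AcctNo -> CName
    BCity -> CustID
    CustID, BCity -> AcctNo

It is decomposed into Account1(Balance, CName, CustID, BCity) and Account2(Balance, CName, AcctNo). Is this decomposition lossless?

Common attributes: Account1 ∩ Account2 = {Balance, CName}.
No dependency enlarges {Balance, CName}, so (Balance, CName)⁺ = {Balance, CName}.
The closure contains neither all of Account1 = {Balance, CName, CustID, BCity} nor all of Account2 = {Balance, CName, AcctNo}, so the common attributes are not a superkey of either fragment. The join is lossy.

No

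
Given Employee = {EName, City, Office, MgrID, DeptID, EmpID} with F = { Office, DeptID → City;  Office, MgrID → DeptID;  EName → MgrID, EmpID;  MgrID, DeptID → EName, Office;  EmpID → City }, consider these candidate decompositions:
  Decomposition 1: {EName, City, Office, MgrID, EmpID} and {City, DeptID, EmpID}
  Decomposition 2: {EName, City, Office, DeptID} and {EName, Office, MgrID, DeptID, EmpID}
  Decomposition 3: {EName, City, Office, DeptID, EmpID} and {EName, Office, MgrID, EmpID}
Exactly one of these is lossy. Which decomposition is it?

Decomposition 1: common = {City, EmpID}, closure = {City, EmpID} → lossy.
Decomposition 2: common = {EName, Office, DeptID}, closure = {EName, City, Office, MgrID, DeptID, EmpID} → lossless.
Decomposition 3: common = {EName, Office, EmpID}, closure = {EName, City, Office, MgrID, DeptID, EmpID} → lossless.

Decomposition 1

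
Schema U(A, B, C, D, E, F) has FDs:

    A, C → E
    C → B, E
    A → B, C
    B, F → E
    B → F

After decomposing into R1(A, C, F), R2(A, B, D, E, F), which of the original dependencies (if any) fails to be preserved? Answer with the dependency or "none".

C → B, E

Check C → B, E: no single fragment contains all of {B, C, E}, and the restricted closure of {C} across the fragments never reaches {B, E}.
A, C → E is preserved.
A → B, C is preserved.
B, F → E is preserved.
B → F is preserved.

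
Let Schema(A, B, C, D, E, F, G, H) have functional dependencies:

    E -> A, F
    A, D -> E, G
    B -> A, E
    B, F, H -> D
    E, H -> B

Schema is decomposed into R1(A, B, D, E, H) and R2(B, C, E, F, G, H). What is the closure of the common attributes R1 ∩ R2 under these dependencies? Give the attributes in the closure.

A, B, D, E, F, G, H

R1 ∩ R2 = {B, E, H}.
E → A, F applies, adding A, F
B, F, H → D applies, adding D
A, D → E, G applies, adding G
Closure: {A, B, D, E, F, G, H}.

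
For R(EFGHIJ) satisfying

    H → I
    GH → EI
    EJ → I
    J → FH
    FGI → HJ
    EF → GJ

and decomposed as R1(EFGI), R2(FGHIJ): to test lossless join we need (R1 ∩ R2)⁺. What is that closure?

R1 ∩ R2 = {FGI}.
FGI → HJ applies, adding HJ
GH → EI applies, adding E
Closure: {EFGHIJ}.

EFGHIJ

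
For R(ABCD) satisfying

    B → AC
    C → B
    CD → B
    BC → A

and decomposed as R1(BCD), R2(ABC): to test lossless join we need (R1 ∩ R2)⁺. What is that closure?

R1 ∩ R2 = {BC}.
B → AC applies, adding A
Closure: {ABC}.

ABC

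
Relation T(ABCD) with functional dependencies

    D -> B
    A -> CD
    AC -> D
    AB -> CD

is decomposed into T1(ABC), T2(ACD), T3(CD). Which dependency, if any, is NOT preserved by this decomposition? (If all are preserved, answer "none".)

Check D → B: no single fragment contains all of {BD}, and the restricted closure of {D} across the fragments never reaches {B}.
A → CD is preserved.
AC → D is preserved.
AB → CD is preserved.

D -> B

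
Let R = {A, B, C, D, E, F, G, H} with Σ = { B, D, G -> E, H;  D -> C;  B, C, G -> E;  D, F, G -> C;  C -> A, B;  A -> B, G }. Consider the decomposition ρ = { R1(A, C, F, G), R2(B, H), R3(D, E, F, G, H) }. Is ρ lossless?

Chase test. Columns are A, B, C, D, E, F, G, H; row i has aⱼ where attribute j ∈ Ri, else bᵢⱼ.
Initial tableau (one row per fragment):
  row 1: a1 b12 a3 b14 b15 a6 a7 b18
  row 2: b21 a2 b23 b24 b25 b26 b27 a8
  row 3: b31 b32 b33 a4 a5 a6 a7 a8
No row becomes fully distinguished — the join is lossy.

No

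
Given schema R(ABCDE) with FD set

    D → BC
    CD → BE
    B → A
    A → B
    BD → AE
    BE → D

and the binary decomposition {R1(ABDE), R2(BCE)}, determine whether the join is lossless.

Common attributes: R1 ∩ R2 = {BE}.
Closure of {BE}: B → A applies, adding A; BE → D applies, adding D; D → BC applies, adding C. So (BE)⁺ = {ABCDE}.
This closure contains every attribute of R1, so R1 ∩ R2 → R1. The join is lossless.

Yes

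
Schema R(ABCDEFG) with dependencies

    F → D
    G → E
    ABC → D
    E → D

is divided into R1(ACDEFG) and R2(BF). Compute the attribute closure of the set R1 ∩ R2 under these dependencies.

DF

R1 ∩ R2 = {F}.
F → D applies, adding D
Closure: {DF}.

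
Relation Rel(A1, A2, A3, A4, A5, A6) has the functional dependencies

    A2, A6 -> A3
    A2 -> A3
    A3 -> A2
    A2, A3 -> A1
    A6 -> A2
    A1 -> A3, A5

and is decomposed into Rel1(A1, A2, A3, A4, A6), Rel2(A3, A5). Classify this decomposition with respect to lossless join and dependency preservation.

Lossless test: (A3)⁺ = {A1, A2, A3, A5}, which contains all of one fragment — lossless.
Dependency preservation: A1 → A3, A5 is not contained in any single fragment, but the restricted closure of its left-hand side across the fragments still reaches the right-hand side; the remaining FDs each lie inside some fragment. All dependencies are preserved.

lossless and dependency-preserving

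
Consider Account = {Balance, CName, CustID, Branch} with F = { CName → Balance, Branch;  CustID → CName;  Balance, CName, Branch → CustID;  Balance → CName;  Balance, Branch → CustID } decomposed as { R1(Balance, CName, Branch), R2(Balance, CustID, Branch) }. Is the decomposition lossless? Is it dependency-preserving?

Lossless test: (Balance, Branch)⁺ = {Balance, CName, CustID, Branch}, which contains all of one fragment — lossless.
Dependency preservation: CustID → CName; Balance, CName, Branch → CustID are not contained in any single fragment, but the restricted closure of each left-hand side across the fragments still reaches the right-hand side; the remaining FDs each lie inside some fragment. All dependencies are preserved.

lossless and dependency-preserving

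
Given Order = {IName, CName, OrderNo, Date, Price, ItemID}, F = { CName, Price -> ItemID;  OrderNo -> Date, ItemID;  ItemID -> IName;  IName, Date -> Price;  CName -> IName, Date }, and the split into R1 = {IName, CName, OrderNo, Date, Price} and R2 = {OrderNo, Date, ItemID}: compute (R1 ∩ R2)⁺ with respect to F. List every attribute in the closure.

R1 ∩ R2 = {OrderNo, Date}.
OrderNo → Date, ItemID applies, adding ItemID
ItemID → IName applies, adding IName
IName, Date → Price applies, adding Price
Closure: {IName, OrderNo, Date, Price, ItemID}.

IName, OrderNo, Date, Price, ItemID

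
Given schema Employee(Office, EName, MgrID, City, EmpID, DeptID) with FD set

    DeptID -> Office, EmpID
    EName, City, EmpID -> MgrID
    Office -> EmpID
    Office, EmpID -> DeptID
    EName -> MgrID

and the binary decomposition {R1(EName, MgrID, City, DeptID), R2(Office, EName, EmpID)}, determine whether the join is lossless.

No

Common attributes: R1 ∩ R2 = {EName}.
Closure of {EName}: EName → MgrID applies, adding MgrID. So (EName)⁺ = {EName, MgrID}.
The closure contains neither all of R1 = {EName, MgrID, City, DeptID} nor all of R2 = {Office, EName, EmpID}, so the common attributes are not a superkey of either fragment. The join is lossy.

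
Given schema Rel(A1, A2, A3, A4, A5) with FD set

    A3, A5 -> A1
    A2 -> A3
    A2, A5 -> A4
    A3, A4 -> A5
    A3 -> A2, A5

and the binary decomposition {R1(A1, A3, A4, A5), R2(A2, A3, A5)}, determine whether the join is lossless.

Common attributes: R1 ∩ R2 = {A3, A5}.
Closure of {A3, A5}: A3, A5 → A1 applies, adding A1; A3 → A2, A5 applies, adding A2; A2, A5 → A4 applies, adding A4. So (A3, A5)⁺ = {A1, A2, A3, A4, A5}.
This closure contains every attribute of R1, so R1 ∩ R2 → R1. The join is lossless.

Yes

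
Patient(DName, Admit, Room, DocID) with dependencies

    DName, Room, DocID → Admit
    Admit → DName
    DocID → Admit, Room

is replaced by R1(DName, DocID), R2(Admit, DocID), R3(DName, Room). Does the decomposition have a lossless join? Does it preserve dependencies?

lossy and not dependency-preserving

Lossless test (chase): Rows 1 and 2 agree on DocID; apply DocID→Admit, Room and equate their Admit, Room entries. Rows 1 and 2 agree on Admit; apply Admit→DName and equate their DName entries. No row becomes fully distinguished — the join is lossy.
Dependency preservation: the restricted closure of {Admit} across the fragments never reaches {DName}, so Admit → DName cannot be enforced without a join — not preserved.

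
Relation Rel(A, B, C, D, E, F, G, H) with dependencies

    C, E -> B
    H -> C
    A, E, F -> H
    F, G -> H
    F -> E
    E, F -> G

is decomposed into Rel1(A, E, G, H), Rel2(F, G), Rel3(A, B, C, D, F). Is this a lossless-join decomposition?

No

Chase test. Columns are A, B, C, D, E, F, G, H; row i has aⱼ where attribute j ∈ Reli, else bᵢⱼ.
Initial tableau (one row per fragment):
  row 1: a1 b12 b13 b14 a5 b16 a7 a8
  row 2: b21 b22 b23 b24 b25 a6 a7 b28
  row 3: a1 a2 a3 a4 b35 a6 b37 b38
Rows 2 and 3 agree on F; apply F→E and equate their E entries.
Rows 2 and 3 agree on E, F; apply E, F→G and equate their G entries.
Rows 2 and 3 agree on F, G; apply F, G→H and equate their H entries.
Rows 2 and 3 agree on H; apply H→C and equate their C entries.
Rows 2 and 3 agree on C, E; apply C, E→B and equate their B entries.
No row becomes fully distinguished — the join is lossy.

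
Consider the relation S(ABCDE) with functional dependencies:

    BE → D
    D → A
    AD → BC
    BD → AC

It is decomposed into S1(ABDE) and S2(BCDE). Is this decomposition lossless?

Yes

Common attributes: S1 ∩ S2 = {BDE}.
Closure of {BDE}: D → A applies, adding A; AD → BC applies, adding C. So (BDE)⁺ = {ABCDE}.
This closure contains every attribute of S1, so S1 ∩ S2 → S1. The join is lossless.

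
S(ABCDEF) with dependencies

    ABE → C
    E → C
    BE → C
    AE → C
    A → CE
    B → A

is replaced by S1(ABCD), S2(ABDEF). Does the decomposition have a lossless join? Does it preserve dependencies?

lossless but not dependency-preserving

Lossless test: (ABD)⁺ = {ABCDE}, which contains all of one fragment — lossless.
Dependency preservation: the restricted closure of {E} across the fragments never reaches {C}, so E → C cannot be enforced without a join — not preserved.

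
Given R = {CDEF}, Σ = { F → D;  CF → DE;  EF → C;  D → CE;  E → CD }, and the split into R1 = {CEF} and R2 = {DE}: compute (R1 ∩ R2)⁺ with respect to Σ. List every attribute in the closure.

R1 ∩ R2 = {E}.
E → CD applies, adding CD
Closure: {CDE}.

CDE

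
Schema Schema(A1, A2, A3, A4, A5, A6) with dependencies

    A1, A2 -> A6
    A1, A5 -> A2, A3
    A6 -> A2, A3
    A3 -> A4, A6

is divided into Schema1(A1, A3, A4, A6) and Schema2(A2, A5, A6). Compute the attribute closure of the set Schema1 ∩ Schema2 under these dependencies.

Schema1 ∩ Schema2 = {A6}.
A6 → A2, A3 applies, adding A2, A3
A3 → A4, A6 applies, adding A4
Closure: {A2, A3, A4, A6}.

A2, A3, A4, A6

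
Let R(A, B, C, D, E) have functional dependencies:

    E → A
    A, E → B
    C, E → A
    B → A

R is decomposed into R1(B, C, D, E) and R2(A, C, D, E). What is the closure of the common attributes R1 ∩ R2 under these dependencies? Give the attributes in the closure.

R1 ∩ R2 = {C, D, E}.
E → A applies, adding A
A, E → B applies, adding B
Closure: {A, B, C, D, E}.

A, B, C, D, E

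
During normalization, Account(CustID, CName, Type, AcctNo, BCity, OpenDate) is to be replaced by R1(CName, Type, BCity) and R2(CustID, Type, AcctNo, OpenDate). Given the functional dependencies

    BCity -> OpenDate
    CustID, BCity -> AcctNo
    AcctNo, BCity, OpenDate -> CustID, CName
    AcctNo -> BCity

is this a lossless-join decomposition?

Common attributes: R1 ∩ R2 = {Type}.
No dependency enlarges {Type}, so (Type)⁺ = {Type}.
The closure contains neither all of R1 = {CName, Type, BCity} nor all of R2 = {CustID, Type, AcctNo, OpenDate}, so the common attributes are not a superkey of either fragment. The join is lossy.

No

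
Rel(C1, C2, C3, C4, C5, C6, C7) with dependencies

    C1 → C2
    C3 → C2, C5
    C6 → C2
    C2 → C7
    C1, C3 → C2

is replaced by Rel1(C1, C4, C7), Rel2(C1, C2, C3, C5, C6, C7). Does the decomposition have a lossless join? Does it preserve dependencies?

lossy but dependency-preserving

Lossless test: (C1, C7)⁺ = {C1, C2, C7}, which is a superkey of neither fragment — lossy.
Dependency preservation: every FD's attributes lie within a single fragment, so each can be enforced locally — preserved.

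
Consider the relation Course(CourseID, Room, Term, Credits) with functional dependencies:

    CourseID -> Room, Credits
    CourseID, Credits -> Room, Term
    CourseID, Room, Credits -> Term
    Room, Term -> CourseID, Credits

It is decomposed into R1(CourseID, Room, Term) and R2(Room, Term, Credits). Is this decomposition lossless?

Yes

Common attributes: R1 ∩ R2 = {Room, Term}.
Closure of {Room, Term}: Room, Term → CourseID, Credits applies, adding CourseID, Credits. So (Room, Term)⁺ = {CourseID, Room, Term, Credits}.
This closure contains every attribute of R1, so R1 ∩ R2 → R1. The join is lossless.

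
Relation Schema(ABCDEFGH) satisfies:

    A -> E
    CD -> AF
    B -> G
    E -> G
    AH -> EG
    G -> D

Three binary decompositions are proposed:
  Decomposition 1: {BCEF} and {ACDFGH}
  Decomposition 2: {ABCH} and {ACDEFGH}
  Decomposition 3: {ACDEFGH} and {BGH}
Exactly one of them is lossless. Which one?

Decomposition 1: common = {CF}, closure = {CF} → lossy.
Decomposition 2: common = {ACH}, closure = {ACDEFGH} → lossless.
Decomposition 3: common = {GH}, closure = {DGH} → lossy.

Decomposition 2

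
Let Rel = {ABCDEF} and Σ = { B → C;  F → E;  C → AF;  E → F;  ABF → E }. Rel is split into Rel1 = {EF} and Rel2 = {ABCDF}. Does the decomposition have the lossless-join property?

Yes

Common attributes: Rel1 ∩ Rel2 = {F}.
Closure of {F}: F → E applies, adding E. So (F)⁺ = {EF}.
This closure contains every attribute of Rel1, so Rel1 ∩ Rel2 → Rel1. The join is lossless.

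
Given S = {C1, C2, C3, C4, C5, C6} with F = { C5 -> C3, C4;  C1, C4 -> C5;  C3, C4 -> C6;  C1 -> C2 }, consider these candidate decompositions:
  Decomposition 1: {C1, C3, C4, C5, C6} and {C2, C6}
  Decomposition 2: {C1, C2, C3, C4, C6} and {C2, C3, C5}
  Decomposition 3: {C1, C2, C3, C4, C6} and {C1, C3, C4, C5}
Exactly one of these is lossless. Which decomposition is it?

Decomposition 3

Decomposition 1: common = {C6}, closure = {C6} → lossy.
Decomposition 2: common = {C2, C3}, closure = {C2, C3} → lossy.
Decomposition 3: common = {C1, C3, C4}, closure = {C1, C2, C3, C4, C5, C6} → lossless.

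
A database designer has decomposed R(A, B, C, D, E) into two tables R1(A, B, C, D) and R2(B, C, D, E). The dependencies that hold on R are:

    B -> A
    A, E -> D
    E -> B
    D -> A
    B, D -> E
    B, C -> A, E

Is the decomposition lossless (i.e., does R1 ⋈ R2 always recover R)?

Yes

Common attributes: R1 ∩ R2 = {B, C, D}.
Closure of {B, C, D}: B → A applies, adding A; B, D → E applies, adding E. So (B, C, D)⁺ = {A, B, C, D, E}.
This closure contains every attribute of R1, so R1 ∩ R2 → R1. The join is lossless.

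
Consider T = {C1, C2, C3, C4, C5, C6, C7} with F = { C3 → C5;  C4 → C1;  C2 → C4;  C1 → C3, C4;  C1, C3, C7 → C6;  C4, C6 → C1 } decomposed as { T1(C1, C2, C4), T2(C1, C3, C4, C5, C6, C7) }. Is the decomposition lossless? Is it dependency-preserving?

lossy but dependency-preserving

Lossless test: (C1, C4)⁺ = {C1, C3, C4, C5}, which is a superkey of neither fragment — lossy.
Dependency preservation: every FD's attributes lie within a single fragment, so each can be enforced locally — preserved.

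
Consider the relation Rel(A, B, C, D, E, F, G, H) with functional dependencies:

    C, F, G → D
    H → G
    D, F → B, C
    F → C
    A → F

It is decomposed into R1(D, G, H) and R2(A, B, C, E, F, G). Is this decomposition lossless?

Common attributes: R1 ∩ R2 = {G}.
No dependency enlarges {G}, so (G)⁺ = {G}.
The closure contains neither all of R1 = {D, G, H} nor all of R2 = {A, B, C, E, F, G}, so the common attributes are not a superkey of either fragment. The join is lossy.

No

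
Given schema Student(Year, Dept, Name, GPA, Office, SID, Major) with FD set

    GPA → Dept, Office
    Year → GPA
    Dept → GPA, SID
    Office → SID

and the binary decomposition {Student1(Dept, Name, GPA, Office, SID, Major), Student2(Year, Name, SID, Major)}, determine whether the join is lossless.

Common attributes: Student1 ∩ Student2 = {Name, SID, Major}.
No dependency enlarges {Name, SID, Major}, so (Name, SID, Major)⁺ = {Name, SID, Major}.
The closure contains neither all of Student1 = {Dept, Name, GPA, Office, SID, Major} nor all of Student2 = {Year, Name, SID, Major}, so the common attributes are not a superkey of either fragment. The join is lossy.

No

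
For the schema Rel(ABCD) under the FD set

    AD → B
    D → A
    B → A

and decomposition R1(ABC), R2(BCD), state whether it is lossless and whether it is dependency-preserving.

lossless and dependency-preserving

Lossless test: (BC)⁺ = {ABC}, which contains all of one fragment — lossless.
Dependency preservation: AD → B; D → A are not contained in any single fragment, but the restricted closure of each left-hand side across the fragments still reaches the right-hand side; the remaining FDs each lie inside some fragment. All dependencies are preserved.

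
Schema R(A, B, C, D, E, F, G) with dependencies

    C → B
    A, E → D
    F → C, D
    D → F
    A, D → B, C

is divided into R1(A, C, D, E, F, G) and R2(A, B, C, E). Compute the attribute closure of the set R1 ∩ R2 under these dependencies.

A, B, C, D, E, F

R1 ∩ R2 = {A, C, E}.
C → B applies, adding B
A, E → D applies, adding D
D → F applies, adding F
Closure: {A, B, C, D, E, F}.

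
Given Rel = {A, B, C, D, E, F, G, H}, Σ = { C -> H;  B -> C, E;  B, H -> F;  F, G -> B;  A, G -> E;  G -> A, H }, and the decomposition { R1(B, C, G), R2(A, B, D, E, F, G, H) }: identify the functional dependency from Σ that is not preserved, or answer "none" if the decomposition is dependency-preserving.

Check C → H: no single fragment contains all of {C, H}, and the restricted closure of {C} across the fragments never reaches {H}.
B → C, E is preserved.
B, H → F is preserved.
F, G → B is preserved.
A, G → E is preserved.
G → A, H is preserved.

C -> H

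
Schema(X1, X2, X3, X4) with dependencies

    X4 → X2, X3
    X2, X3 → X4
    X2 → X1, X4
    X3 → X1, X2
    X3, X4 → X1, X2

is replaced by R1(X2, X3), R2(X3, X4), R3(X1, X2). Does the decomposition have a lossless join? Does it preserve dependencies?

Lossless test (chase): Rows 1 and 3 agree on X2; apply X2→X1, X4 and equate their X1, X4 entries. Rows 1 and 2 agree on X3; apply X3→X1, X2 and equate their X1, X2 entries. Rows 1 and 3 agree on X4; apply X4→X2, X3 and equate their X2, X3 entries. Rows 1 and 2 agree on X2, X3; apply X2, X3→X4 and equate their X4 entries. Row 1 is now all distinguished symbols — the join is lossless.
Dependency preservation: X4 → X2, X3; X2, X3 → X4; X2 → X1, X4; X3 → X1, X2; X3, X4 → X1, X2 are not contained in any single fragment, but the restricted closure of each left-hand side across the fragments still reaches the right-hand side; the remaining FDs each lie inside some fragment. All dependencies are preserved.

lossless and dependency-preserving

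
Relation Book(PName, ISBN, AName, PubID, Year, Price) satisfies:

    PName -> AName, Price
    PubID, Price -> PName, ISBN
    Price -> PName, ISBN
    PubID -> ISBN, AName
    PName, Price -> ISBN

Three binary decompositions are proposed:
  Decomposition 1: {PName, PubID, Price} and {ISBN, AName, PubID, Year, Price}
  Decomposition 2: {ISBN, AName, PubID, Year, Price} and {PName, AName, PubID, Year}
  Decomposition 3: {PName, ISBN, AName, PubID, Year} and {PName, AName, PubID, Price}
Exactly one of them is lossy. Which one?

Decomposition 1: common = {PubID, Price}, closure = {PName, ISBN, AName, PubID, Price} → lossless.
Decomposition 2: common = {AName, PubID, Year}, closure = {ISBN, AName, PubID, Year} → lossy.
Decomposition 3: common = {PName, AName, PubID}, closure = {PName, ISBN, AName, PubID, Price} → lossless.

Decomposition 2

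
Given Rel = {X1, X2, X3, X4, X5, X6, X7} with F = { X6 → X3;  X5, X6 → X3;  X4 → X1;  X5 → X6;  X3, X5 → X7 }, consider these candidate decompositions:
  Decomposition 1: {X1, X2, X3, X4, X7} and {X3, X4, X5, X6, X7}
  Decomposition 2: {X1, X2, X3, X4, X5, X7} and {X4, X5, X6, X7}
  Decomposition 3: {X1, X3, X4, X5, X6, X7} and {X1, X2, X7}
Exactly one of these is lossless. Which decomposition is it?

Decomposition 1: common = {X3, X4, X7}, closure = {X1, X3, X4, X7} → lossy.
Decomposition 2: common = {X4, X5, X7}, closure = {X1, X3, X4, X5, X6, X7} → lossless.
Decomposition 3: common = {X1, X7}, closure = {X1, X7} → lossy.

Decomposition 2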